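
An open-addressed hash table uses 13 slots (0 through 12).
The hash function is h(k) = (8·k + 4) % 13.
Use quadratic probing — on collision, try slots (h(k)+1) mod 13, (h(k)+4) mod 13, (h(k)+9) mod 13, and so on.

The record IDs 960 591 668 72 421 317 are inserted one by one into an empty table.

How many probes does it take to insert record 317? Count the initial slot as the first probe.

3

960 hashes to 1; slot 1 is free => place at 1.
591 hashes to 0; slot 0 is free => place at 0.
668 hashes to 5; slot 5 is free => place at 5.
72 hashes to 8; slot 8 is free => place at 8.
421 hashes to 5; 5 taken => place at 6.
317 hashes to 5; 5,6 taken => place at 9.
Table: [591, 960, ∅, ∅, ∅, 668, 421, ∅, 72, 317, ∅, ∅, ∅]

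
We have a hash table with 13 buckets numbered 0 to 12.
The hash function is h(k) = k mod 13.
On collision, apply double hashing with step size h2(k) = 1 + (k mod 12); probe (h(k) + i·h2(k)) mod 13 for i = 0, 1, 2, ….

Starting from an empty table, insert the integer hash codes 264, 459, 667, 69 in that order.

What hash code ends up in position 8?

459

264 hashes to 4; slot 4 is free => place at 4.
459 hashes to 4, h2=4; 4 taken => place at 8.
667 hashes to 4, h2=8; 4 taken => place at 12.
69 hashes to 4, h2=10; 4 taken => place at 1.
Table: [., 69, ., ., 264, ., ., ., 459, ., ., ., 667]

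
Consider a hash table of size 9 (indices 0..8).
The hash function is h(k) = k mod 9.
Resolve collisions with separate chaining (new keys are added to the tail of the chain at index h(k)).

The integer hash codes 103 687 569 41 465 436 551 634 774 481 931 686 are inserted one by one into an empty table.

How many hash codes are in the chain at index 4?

5

Insert 103: h=4, bucket 4 empty -> new chain.
Insert 687: h=3, bucket 3 empty -> new chain.
Insert 569: h=2, bucket 2 empty -> new chain.
Insert 41: h=5, bucket 5 empty -> new chain.
Insert 465: h=6, bucket 6 empty -> new chain.
Insert 436: h=4, bucket 4 nonempty -> append to chain.
Insert 551: h=2, bucket 2 nonempty -> append to chain.
Insert 634: h=4, bucket 4 nonempty -> append to chain.
Insert 774: h=0, bucket 0 empty -> new chain.
Insert 481: h=4, bucket 4 nonempty -> append to chain.
Insert 931: h=4, bucket 4 nonempty -> append to chain.
Insert 686: h=2, bucket 2 nonempty -> append to chain.
Final buckets:
0: 774
1: —
2: 569 -> 551 -> 686
3: 687
4: 103 -> 436 -> 634 -> 481 -> 931
5: 41
6: 465
7: —
8: —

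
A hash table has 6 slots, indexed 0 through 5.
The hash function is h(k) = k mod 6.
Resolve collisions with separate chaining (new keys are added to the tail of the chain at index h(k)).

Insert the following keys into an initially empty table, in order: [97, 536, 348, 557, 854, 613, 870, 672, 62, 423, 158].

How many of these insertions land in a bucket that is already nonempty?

Insert 97: h=1, bucket 1 empty -> new chain.
Insert 536: h=2, bucket 2 empty -> new chain.
Insert 348: h=0, bucket 0 empty -> new chain.
Insert 557: h=5, bucket 5 empty -> new chain.
Insert 854: h=2, bucket 2 nonempty -> append to chain.
Insert 613: h=1, bucket 1 nonempty -> append to chain.
Insert 870: h=0, bucket 0 nonempty -> append to chain.
Insert 672: h=0, bucket 0 nonempty -> append to chain.
Insert 62: h=2, bucket 2 nonempty -> append to chain.
Insert 423: h=3, bucket 3 empty -> new chain.
Insert 158: h=2, bucket 2 nonempty -> append to chain.
Final buckets:
0: 348 -> 870 -> 672
1: 97 -> 613
2: 536 -> 854 -> 62 -> 158
3: 423
4: .
5: 557

6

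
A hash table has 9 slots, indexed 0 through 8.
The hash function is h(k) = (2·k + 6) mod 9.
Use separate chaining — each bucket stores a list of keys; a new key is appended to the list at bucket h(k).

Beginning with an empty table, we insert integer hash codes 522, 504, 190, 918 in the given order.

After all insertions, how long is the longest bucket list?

3

522 → bucket 6
504 → bucket 6 (collision)
190 → bucket 8
918 → bucket 6 (collision)
Final buckets:
0: ∅
1: ∅
2: ∅
3: ∅
4: ∅
5: ∅
6: 522 -> 504 -> 918
7: ∅
8: 190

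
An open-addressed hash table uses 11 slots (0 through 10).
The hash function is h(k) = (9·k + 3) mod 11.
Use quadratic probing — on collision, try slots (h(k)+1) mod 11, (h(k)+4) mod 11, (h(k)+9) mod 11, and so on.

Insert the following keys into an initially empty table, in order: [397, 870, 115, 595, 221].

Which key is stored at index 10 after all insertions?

397 hashes to 1; slot 1 is free => place at 1.
870 hashes to 1; 1 taken => place at 2.
115 hashes to 4; slot 4 is free => place at 4.
595 hashes to 1; 1,2 taken => place at 5.
221 hashes to 1; 1,2,5 taken => place at 10.
Table: [., 397, 870, ., 115, 595, ., ., ., ., 221]

221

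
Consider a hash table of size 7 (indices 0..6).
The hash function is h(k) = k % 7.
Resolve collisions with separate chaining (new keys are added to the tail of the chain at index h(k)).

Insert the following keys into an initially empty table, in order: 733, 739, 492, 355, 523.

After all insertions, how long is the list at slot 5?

733 -> bucket 5
739 -> bucket 4
492 -> bucket 2
355 -> bucket 5 (collision)
523 -> bucket 5 (collision)
Final buckets:
0: ∅
1: ∅
2: 492
3: ∅
4: 739
5: 733 -> 355 -> 523
6: ∅

3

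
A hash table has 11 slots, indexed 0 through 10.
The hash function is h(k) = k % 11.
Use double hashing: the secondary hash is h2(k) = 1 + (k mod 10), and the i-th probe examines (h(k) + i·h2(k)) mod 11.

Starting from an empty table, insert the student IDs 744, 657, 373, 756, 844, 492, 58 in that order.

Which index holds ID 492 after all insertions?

0

744 hashes to 7; slot 7 is free => place at 7.
657 hashes to 8; slot 8 is free => place at 8.
373 hashes to 10; slot 10 is free => place at 10.
756 hashes to 8, h2=7; 8 taken => place at 4.
844 hashes to 8, h2=5; 8 taken => place at 2.
492 hashes to 8, h2=3; 8 taken => place at 0.
58 hashes to 3; slot 3 is free => place at 3.
Table: [492, -, 844, 58, 756, -, -, 744, 657, -, 373]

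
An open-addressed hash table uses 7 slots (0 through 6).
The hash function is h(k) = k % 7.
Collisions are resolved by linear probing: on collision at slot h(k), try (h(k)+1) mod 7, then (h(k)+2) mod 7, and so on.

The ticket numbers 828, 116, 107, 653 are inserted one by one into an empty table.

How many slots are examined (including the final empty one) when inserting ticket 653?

4

828 hashes to 2; slot 2 is free => place at 2.
116 hashes to 4; slot 4 is free => place at 4.
107 hashes to 2; 2 taken => place at 3.
653 hashes to 2; 2,3,4 taken => place at 5.
Table: [_, _, 828, 107, 116, 653, _]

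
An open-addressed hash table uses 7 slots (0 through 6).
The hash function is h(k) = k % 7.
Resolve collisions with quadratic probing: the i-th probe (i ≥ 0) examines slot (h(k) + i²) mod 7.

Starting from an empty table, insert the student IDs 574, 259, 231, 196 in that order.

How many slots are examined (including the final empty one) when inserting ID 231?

3

574 hashes to 0; slot 0 is free → place at 0.
259 hashes to 0; 0 taken → place at 1.
231 hashes to 0; 0,1 taken → place at 4.
196 hashes to 0; 0,1,4 taken → place at 2.
Table: [574, 259, 196, —, 231, —, —]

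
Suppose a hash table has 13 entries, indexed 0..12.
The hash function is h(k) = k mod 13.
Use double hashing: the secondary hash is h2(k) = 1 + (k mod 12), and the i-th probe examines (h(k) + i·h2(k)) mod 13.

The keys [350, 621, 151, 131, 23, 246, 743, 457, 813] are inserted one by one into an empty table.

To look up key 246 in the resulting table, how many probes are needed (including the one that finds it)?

Insert 350: h=12, slot 12 empty => index 12.
Insert 621: h=10, slot 10 empty => index 10.
Insert 151: h=8, slot 8 empty => index 8.
Insert 131: h=1, slot 1 empty => index 1.
Insert 23: h=10, h2=12, slot 10 occupied => index 9.
Insert 246: h=12, h2=7, slot 12 occupied => index 6.
Insert 743: h=2, slot 2 empty => index 2.
Insert 457: h=2, h2=2, slot 2 occupied => index 4.
Insert 813: h=7, slot 7 empty => index 7.
Table: [—, 131, 743, —, 457, —, 246, 813, 151, 23, 621, —, 350]
Lookup 246: h=12, h2=7, probe 12,6 → found at 6.

2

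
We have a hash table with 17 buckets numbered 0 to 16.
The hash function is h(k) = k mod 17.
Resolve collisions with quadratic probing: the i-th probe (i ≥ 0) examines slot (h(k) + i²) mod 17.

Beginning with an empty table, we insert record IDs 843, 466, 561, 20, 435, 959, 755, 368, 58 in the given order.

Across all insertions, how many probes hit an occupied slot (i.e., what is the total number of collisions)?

10

843 hashes to 10; slot 10 is free → place at 10.
466 hashes to 7; slot 7 is free → place at 7.
561 hashes to 0; slot 0 is free → place at 0.
20 hashes to 3; slot 3 is free → place at 3.
435 hashes to 10; 10 taken → place at 11.
959 hashes to 7; 7 taken → place at 8.
755 hashes to 7; 7,8,11 taken → place at 16.
368 hashes to 11; 11 taken → place at 12.
58 hashes to 7; 7,8,11,16 taken → place at 6.
Table: [561, ., ., 20, ., ., 58, 466, 959, ., 843, 435, 368, ., ., ., 755]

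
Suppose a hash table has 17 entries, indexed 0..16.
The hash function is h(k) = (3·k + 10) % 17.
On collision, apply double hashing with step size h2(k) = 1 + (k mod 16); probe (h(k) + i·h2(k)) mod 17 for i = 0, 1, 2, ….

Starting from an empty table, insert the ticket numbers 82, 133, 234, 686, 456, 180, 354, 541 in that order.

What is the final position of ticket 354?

Insert 82: h=1, slot 1 empty -> index 1.
Insert 133: h=1, h2=6, slot 1 occupied -> index 7.
Insert 234: h=15, slot 15 empty -> index 15.
Insert 686: h=11, slot 11 empty -> index 11.
Insert 456: h=1, h2=9, slot 1 occupied -> index 10.
Insert 180: h=6, slot 6 empty -> index 6.
Insert 354: h=1, h2=3, slot 1 occupied -> index 4.
Insert 541: h=1, h2=14, slots 1,15 occupied -> index 12.
Table: [—, 82, —, —, 354, —, 180, 133, —, —, 456, 686, 541, —, —, 234, —]

4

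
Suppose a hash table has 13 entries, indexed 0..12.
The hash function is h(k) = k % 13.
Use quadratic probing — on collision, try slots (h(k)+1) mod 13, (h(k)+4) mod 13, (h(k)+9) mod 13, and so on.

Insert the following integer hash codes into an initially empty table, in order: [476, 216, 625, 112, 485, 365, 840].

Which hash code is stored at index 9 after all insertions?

476 hashes to 8; slot 8 is free => place at 8.
216 hashes to 8; 8 taken => place at 9.
625 hashes to 1; slot 1 is free => place at 1.
112 hashes to 8; 8,9 taken => place at 12.
485 hashes to 4; slot 4 is free => place at 4.
365 hashes to 1; 1 taken => place at 2.
840 hashes to 8; 8,9,12,4 taken => place at 11.
Table: [., 625, 365, ., 485, ., ., ., 476, 216, ., 840, 112]

216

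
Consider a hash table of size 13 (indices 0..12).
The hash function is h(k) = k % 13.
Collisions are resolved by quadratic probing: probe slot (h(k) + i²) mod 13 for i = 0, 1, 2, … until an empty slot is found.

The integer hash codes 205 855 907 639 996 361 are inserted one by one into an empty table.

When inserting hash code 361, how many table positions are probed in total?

4

Insert 205: h=10, slot 10 empty → index 10.
Insert 855: h=10, slot 10 occupied → index 11.
Insert 907: h=10, slots 10,11 occupied → index 1.
Insert 639: h=2, slot 2 empty → index 2.
Insert 996: h=8, slot 8 empty → index 8.
Insert 361: h=10, slots 10,11,1 occupied → index 6.
Table: [—, 907, 639, —, —, —, 361, —, 996, —, 205, 855, —]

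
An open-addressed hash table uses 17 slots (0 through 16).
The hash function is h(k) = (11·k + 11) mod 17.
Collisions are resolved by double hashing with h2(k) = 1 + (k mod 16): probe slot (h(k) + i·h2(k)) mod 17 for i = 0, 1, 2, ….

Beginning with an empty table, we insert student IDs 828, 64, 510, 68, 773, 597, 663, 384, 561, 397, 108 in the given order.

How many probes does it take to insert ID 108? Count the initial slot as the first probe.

Insert 828: h=7, slot 7 empty → index 7.
Insert 64: h=1, slot 1 empty → index 1.
Insert 510: h=11, slot 11 empty → index 11.
Insert 68: h=11, h2=5, slot 11 occupied → index 16.
Insert 773: h=14, slot 14 empty → index 14.
Insert 597: h=16, h2=6, slot 16 occupied → index 5.
Insert 663: h=11, h2=8, slot 11 occupied → index 2.
Insert 384: h=2, h2=1, slot 2 occupied → index 3.
Insert 561: h=11, h2=2, slot 11 occupied → index 13.
Insert 397: h=9, slot 9 empty → index 9.
Insert 108: h=9, h2=13, slots 9,5,1,14 occupied → index 10.
Table: [., 64, 663, 384, ., 597, ., 828, ., 397, 108, 510, ., 561, 773, ., 68]

5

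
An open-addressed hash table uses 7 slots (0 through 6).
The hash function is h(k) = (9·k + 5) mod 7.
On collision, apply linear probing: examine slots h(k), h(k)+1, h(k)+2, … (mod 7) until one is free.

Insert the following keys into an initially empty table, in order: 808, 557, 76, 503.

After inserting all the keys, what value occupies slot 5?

808: h=4 -> slot 4
557: h=6 -> slot 6
76: h=3 -> slot 3
503: h=3, probe 3,4,5 -> slot 5
Table: [_, _, _, 76, 808, 503, 557]

503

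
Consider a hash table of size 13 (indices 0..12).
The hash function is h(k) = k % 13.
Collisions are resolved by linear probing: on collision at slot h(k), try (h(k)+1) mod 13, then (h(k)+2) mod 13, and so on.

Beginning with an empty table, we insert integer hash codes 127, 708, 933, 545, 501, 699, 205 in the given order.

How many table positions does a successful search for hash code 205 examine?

127: h=10 -> slot 10
708: h=6 -> slot 6
933: h=10, probe 10,11 -> slot 11
545: h=12 -> slot 12
501: h=7 -> slot 7
699: h=10, probe 10,11,12,0 -> slot 0
205: h=10, probe 10,11,12,0,1 -> slot 1
Table: [699, 205, ., ., ., ., 708, 501, ., ., 127, 933, 545]
Lookup 205: h=10, probe 10,11,12,0,1 → found at 1.

5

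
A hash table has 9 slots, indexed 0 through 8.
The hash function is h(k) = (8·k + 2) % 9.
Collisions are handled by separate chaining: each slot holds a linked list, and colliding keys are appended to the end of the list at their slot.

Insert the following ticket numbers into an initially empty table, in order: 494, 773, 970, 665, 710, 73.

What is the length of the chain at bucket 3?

494 → bucket 3
773 → bucket 3 (collision)
970 → bucket 4
665 → bucket 3 (collision)
710 → bucket 3 (collision)
73 → bucket 1
Final buckets:
0: -
1: 73
2: -
3: 494 -> 773 -> 665 -> 710
4: 970
5: -
6: -
7: -
8: -

4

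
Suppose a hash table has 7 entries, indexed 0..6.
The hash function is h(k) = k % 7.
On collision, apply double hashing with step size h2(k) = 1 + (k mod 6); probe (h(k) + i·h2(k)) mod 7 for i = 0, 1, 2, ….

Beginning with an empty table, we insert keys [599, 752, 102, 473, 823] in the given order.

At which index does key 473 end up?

Insert 599: h=4, slot 4 empty → index 4.
Insert 752: h=3, slot 3 empty → index 3.
Insert 102: h=4, h2=1, slot 4 occupied → index 5.
Insert 473: h=4, h2=6, slots 4,3 occupied → index 2.
Insert 823: h=4, h2=2, slot 4 occupied → index 6.
Table: [., ., 473, 752, 599, 102, 823]

2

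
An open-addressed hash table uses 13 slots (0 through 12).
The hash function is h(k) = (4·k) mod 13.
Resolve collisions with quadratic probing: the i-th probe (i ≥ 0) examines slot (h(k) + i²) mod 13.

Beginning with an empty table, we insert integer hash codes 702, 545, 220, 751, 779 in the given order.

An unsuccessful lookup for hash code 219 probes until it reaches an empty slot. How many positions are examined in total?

702: h=0 -> slot 0
545: h=9 -> slot 9
220: h=9, probe 9,10 -> slot 10
751: h=1 -> slot 1
779: h=9, probe 9,10,0,5 -> slot 5
Table: [702, 751, -, -, -, 779, -, -, -, 545, 220, -, -]
Lookup 219: h=5, probe 5,6 → slot 6 empty, not found.

2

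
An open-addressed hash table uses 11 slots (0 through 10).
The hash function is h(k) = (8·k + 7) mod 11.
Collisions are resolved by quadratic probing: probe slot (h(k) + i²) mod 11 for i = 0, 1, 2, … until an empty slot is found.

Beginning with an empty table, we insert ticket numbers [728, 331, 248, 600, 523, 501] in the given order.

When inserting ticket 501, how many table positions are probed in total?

6

728: h=1 => slot 1
331: h=4 => slot 4
248: h=0 => slot 0
600: h=0, probe 0,1,4,9 => slot 9
523: h=0, probe 0,1,4,9,5 => slot 5
501: h=0, probe 0,1,4,9,5,3 => slot 3
Table: [248, 728, -, 501, 331, 523, -, -, -, 600, -]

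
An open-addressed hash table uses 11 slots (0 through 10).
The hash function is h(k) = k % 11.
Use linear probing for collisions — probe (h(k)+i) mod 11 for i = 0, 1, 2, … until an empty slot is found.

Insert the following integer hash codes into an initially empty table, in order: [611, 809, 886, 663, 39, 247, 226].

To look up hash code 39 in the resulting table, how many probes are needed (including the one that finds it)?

4

Insert 611: h=6, slot 6 empty → index 6.
Insert 809: h=6, slot 6 occupied → index 7.
Insert 886: h=6, slots 6,7 occupied → index 8.
Insert 663: h=3, slot 3 empty → index 3.
Insert 39: h=6, slots 6,7,8 occupied → index 9.
Insert 247: h=5, slot 5 empty → index 5.
Insert 226: h=6, slots 6,7,8,9 occupied → index 10.
Table: [-, -, -, 663, -, 247, 611, 809, 886, 39, 226]
Lookup 39: h=6, probe 6,7,8,9 → found at 9.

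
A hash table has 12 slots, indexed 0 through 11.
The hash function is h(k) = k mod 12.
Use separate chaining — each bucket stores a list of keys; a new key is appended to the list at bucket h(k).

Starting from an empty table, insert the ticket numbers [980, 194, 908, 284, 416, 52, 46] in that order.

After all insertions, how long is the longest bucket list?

980 → bucket 8
194 → bucket 2
908 → bucket 8 (collision)
284 → bucket 8 (collision)
416 → bucket 8 (collision)
52 → bucket 4
46 → bucket 10
Final buckets:
0: ∅
1: ∅
2: 194
3: ∅
4: 52
5: ∅
6: ∅
7: ∅
8: 980 -> 908 -> 284 -> 416
9: ∅
10: 46
11: ∅

4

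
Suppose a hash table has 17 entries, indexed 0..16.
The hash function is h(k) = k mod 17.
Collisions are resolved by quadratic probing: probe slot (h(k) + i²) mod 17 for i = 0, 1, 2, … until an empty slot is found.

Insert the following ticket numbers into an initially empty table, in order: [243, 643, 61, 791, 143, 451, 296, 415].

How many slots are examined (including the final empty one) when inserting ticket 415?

3

Insert 243: h=5, slot 5 empty → index 5.
Insert 643: h=14, slot 14 empty → index 14.
Insert 61: h=10, slot 10 empty → index 10.
Insert 791: h=9, slot 9 empty → index 9.
Insert 143: h=7, slot 7 empty → index 7.
Insert 451: h=9, slots 9,10 occupied → index 13.
Insert 296: h=7, slot 7 occupied → index 8.
Insert 415: h=7, slots 7,8 occupied → index 11.
Table: [-, -, -, -, -, 243, -, 143, 296, 791, 61, 415, -, 451, 643, -, -]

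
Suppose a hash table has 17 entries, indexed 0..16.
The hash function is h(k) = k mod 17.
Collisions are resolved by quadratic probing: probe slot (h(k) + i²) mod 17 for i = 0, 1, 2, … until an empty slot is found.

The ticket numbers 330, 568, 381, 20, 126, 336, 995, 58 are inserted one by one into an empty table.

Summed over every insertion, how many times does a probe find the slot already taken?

10

330 hashes to 7; slot 7 is free → place at 7.
568 hashes to 7; 7 taken → place at 8.
381 hashes to 7; 7,8 taken → place at 11.
20 hashes to 3; slot 3 is free → place at 3.
126 hashes to 7; 7,8,11 taken → place at 16.
336 hashes to 13; slot 13 is free → place at 13.
995 hashes to 9; slot 9 is free → place at 9.
58 hashes to 7; 7,8,11,16 taken → place at 6.
Table: [∅, ∅, ∅, 20, ∅, ∅, 58, 330, 568, 995, ∅, 381, ∅, 336, ∅, ∅, 126]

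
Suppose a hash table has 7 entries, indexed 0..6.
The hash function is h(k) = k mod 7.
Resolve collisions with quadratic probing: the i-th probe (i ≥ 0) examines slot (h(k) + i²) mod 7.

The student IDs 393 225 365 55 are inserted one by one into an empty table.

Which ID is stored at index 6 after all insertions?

55

393: h=1 -> slot 1
225: h=1, probe 1,2 -> slot 2
365: h=1, probe 1,2,5 -> slot 5
55: h=6 -> slot 6
Table: [—, 393, 225, —, —, 365, 55]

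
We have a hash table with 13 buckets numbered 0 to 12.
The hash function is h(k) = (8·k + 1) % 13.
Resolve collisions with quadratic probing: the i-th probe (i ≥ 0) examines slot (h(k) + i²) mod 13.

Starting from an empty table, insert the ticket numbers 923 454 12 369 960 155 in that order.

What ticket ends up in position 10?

923: h=1 -> slot 1
454: h=6 -> slot 6
12: h=6, probe 6,7 -> slot 7
369: h=2 -> slot 2
960: h=11 -> slot 11
155: h=6, probe 6,7,10 -> slot 10
Table: [., 923, 369, ., ., ., 454, 12, ., ., 155, 960, .]

155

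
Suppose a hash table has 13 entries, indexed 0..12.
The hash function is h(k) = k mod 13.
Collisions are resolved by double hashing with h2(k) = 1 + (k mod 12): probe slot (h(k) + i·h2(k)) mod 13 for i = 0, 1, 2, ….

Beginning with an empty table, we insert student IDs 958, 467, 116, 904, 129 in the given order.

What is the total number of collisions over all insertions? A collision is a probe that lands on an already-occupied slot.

3

958 hashes to 9; slot 9 is free => place at 9.
467 hashes to 12; slot 12 is free => place at 12.
116 hashes to 12, h2=9; 12 taken => place at 8.
904 hashes to 7; slot 7 is free => place at 7.
129 hashes to 12, h2=10; 12,9 taken => place at 6.
Table: [-, -, -, -, -, -, 129, 904, 116, 958, -, -, 467]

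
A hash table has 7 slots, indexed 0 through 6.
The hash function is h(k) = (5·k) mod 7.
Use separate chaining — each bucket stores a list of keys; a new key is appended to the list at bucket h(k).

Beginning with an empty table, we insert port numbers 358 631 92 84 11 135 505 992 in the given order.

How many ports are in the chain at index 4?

358 → bucket 5
631 → bucket 5 (collision)
92 → bucket 5 (collision)
84 → bucket 0
11 → bucket 6
135 → bucket 3
505 → bucket 5 (collision)
992 → bucket 4
Final buckets:
0: 84
1: _
2: _
3: 135
4: 992
5: 358 -> 631 -> 92 -> 505
6: 11

1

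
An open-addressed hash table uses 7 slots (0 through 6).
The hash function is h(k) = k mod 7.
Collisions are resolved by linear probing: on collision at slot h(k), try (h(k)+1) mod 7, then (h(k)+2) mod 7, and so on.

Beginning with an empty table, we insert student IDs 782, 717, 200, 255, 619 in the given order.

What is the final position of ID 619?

782 hashes to 5; slot 5 is free => place at 5.
717 hashes to 3; slot 3 is free => place at 3.
200 hashes to 4; slot 4 is free => place at 4.
255 hashes to 3; 3,4,5 taken => place at 6.
619 hashes to 3; 3,4,5,6 taken => place at 0.
Table: [619, -, -, 717, 200, 782, 255]

0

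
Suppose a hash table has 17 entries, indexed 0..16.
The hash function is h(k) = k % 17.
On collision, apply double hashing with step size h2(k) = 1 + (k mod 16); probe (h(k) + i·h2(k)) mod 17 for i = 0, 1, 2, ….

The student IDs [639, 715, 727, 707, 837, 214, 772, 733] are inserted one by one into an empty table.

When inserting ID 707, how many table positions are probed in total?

639 hashes to 10; slot 10 is free => place at 10.
715 hashes to 1; slot 1 is free => place at 1.
727 hashes to 13; slot 13 is free => place at 13.
707 hashes to 10, h2=4; 10 taken => place at 14.
837 hashes to 4; slot 4 is free => place at 4.
214 hashes to 10, h2=7; 10 taken => place at 0.
772 hashes to 7; slot 7 is free => place at 7.
733 hashes to 2; slot 2 is free => place at 2.
Table: [214, 715, 733, ., 837, ., ., 772, ., ., 639, ., ., 727, 707, ., .]

2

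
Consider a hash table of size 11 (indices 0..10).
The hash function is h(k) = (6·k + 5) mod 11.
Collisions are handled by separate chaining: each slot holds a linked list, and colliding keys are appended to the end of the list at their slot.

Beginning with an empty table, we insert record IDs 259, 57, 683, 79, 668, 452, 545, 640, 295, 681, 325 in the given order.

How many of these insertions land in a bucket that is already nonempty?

259 -> bucket 8
57 -> bucket 6
683 -> bucket 0
79 -> bucket 6 (collision)
668 -> bucket 9
452 -> bucket 0 (collision)
545 -> bucket 8 (collision)
640 -> bucket 6 (collision)
295 -> bucket 4
681 -> bucket 10
325 -> bucket 8 (collision)
Final buckets:
0: 683 -> 452
1: _
2: _
3: _
4: 295
5: _
6: 57 -> 79 -> 640
7: _
8: 259 -> 545 -> 325
9: 668
10: 681

5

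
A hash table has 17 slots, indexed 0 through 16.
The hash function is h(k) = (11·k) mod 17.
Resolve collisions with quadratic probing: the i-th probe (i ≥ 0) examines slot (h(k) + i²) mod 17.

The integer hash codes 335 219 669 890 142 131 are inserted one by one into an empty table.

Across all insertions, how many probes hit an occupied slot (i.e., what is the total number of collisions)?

4

335: h=13 => slot 13
219: h=12 => slot 12
669: h=15 => slot 15
890: h=15, probe 15,16 => slot 16
142: h=15, probe 15,16,2 => slot 2
131: h=13, probe 13,14 => slot 14
Table: [-, -, 142, -, -, -, -, -, -, -, -, -, 219, 335, 131, 669, 890]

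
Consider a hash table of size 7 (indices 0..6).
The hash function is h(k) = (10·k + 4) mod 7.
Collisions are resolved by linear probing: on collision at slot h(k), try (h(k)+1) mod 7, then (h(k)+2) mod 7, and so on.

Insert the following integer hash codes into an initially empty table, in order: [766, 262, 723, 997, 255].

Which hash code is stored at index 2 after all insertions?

766 hashes to 6; slot 6 is free => place at 6.
262 hashes to 6; 6 taken => place at 0.
723 hashes to 3; slot 3 is free => place at 3.
997 hashes to 6; 6,0 taken => place at 1.
255 hashes to 6; 6,0,1 taken => place at 2.
Table: [262, 997, 255, 723, ., ., 766]

255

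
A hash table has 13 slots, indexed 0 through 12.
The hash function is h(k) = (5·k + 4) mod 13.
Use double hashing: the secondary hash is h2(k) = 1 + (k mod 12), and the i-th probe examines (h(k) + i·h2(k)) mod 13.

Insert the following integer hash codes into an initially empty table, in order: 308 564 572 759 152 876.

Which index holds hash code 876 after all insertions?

5

308 hashes to 10; slot 10 is free => place at 10.
564 hashes to 3; slot 3 is free => place at 3.
572 hashes to 4; slot 4 is free => place at 4.
759 hashes to 3, h2=4; 3 taken => place at 7.
152 hashes to 10, h2=9; 10 taken => place at 6.
876 hashes to 3, h2=1; 3,4 taken => place at 5.
Table: [-, -, -, 564, 572, 876, 152, 759, -, -, 308, -, -]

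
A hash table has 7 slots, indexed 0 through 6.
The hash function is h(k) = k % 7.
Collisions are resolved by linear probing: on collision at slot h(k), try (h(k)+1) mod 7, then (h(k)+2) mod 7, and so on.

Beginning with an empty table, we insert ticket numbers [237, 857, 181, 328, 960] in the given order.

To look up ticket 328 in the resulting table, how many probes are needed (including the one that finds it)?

3

237 hashes to 6; slot 6 is free -> place at 6.
857 hashes to 3; slot 3 is free -> place at 3.
181 hashes to 6; 6 taken -> place at 0.
328 hashes to 6; 6,0 taken -> place at 1.
960 hashes to 1; 1 taken -> place at 2.
Table: [181, 328, 960, 857, —, —, 237]
Lookup 328: h=6, probe 6,0,1 → found at 1.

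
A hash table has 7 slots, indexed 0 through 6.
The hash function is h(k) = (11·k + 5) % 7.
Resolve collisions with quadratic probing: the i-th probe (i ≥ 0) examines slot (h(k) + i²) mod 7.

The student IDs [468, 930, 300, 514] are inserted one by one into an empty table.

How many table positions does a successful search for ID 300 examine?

468: h=1 → slot 1
930: h=1, probe 1,2 → slot 2
300: h=1, probe 1,2,5 → slot 5
514: h=3 → slot 3
Table: [-, 468, 930, 514, -, 300, -]
Lookup 300: h=1, probe 1,2,5 → found at 5.

3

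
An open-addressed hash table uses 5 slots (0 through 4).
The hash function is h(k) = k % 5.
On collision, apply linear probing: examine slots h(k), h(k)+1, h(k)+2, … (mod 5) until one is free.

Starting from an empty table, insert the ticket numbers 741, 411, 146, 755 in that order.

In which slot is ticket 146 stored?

3

Insert 741: h=1, slot 1 empty -> index 1.
Insert 411: h=1, slot 1 occupied -> index 2.
Insert 146: h=1, slots 1,2 occupied -> index 3.
Insert 755: h=0, slot 0 empty -> index 0.
Table: [755, 741, 411, 146, _]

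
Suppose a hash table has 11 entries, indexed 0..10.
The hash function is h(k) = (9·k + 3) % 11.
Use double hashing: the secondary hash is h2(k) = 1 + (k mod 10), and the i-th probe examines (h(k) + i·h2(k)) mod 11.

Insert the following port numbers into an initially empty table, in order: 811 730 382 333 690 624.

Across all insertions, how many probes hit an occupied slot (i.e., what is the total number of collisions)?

811: h=9 => slot 9
730: h=6 => slot 6
382: h=9, h2=3, probe 9,1 => slot 1
333: h=8 => slot 8
690: h=9, h2=1, probe 9,10 => slot 10
624: h=9, h2=5, probe 9,3 => slot 3
Table: [—, 382, —, 624, —, —, 730, —, 333, 811, 690]

3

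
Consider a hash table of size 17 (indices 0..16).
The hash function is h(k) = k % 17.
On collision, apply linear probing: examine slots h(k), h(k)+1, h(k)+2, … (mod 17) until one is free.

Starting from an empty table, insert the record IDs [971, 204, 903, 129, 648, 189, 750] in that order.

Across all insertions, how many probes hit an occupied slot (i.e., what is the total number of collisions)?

10

971: h=2 -> slot 2
204: h=0 -> slot 0
903: h=2, probe 2,3 -> slot 3
129: h=10 -> slot 10
648: h=2, probe 2,3,4 -> slot 4
189: h=2, probe 2,3,4,5 -> slot 5
750: h=2, probe 2,3,4,5,6 -> slot 6
Table: [204, _, 971, 903, 648, 189, 750, _, _, _, 129, _, _, _, _, _, _]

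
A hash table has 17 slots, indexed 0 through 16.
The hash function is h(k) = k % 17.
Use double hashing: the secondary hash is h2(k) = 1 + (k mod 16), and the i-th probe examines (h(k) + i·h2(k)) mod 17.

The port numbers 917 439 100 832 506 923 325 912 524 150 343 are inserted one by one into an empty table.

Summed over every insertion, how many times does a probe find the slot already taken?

Insert 917: h=16, slot 16 empty => index 16.
Insert 439: h=14, slot 14 empty => index 14.
Insert 100: h=15, slot 15 empty => index 15.
Insert 832: h=16, h2=1, slot 16 occupied => index 0.
Insert 506: h=13, slot 13 empty => index 13.
Insert 923: h=5, slot 5 empty => index 5.
Insert 325: h=2, slot 2 empty => index 2.
Insert 912: h=11, slot 11 empty => index 11.
Insert 524: h=14, h2=13, slot 14 occupied => index 10.
Insert 150: h=14, h2=7, slot 14 occupied => index 4.
Insert 343: h=3, slot 3 empty => index 3.
Table: [832, _, 325, 343, 150, 923, _, _, _, _, 524, 912, _, 506, 439, 100, 917]

3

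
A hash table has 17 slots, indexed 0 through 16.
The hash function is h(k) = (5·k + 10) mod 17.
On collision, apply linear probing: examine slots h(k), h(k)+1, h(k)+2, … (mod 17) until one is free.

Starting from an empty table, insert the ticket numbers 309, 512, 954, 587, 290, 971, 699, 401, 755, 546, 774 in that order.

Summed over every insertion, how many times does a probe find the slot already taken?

24

Insert 309: h=8, slot 8 empty -> index 8.
Insert 512: h=3, slot 3 empty -> index 3.
Insert 954: h=3, slot 3 occupied -> index 4.
Insert 587: h=4, slot 4 occupied -> index 5.
Insert 290: h=15, slot 15 empty -> index 15.
Insert 971: h=3, slots 3,4,5 occupied -> index 6.
Insert 699: h=3, slots 3,4,5,6 occupied -> index 7.
Insert 401: h=9, slot 9 empty -> index 9.
Insert 755: h=11, slot 11 empty -> index 11.
Insert 546: h=3, slots 3,4,5,6,7,8,9 occupied -> index 10.
Insert 774: h=4, slots 4,5,6,7,8,9,10,11 occupied -> index 12.
Table: [_, _, _, 512, 954, 587, 971, 699, 309, 401, 546, 755, 774, _, _, 290, _]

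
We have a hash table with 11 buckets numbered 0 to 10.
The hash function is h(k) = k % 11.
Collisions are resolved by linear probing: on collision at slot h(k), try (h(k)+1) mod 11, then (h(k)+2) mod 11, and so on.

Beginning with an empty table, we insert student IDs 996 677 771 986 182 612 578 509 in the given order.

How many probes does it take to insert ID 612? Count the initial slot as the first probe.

4

996 hashes to 6; slot 6 is free -> place at 6.
677 hashes to 6; 6 taken -> place at 7.
771 hashes to 1; slot 1 is free -> place at 1.
986 hashes to 7; 7 taken -> place at 8.
182 hashes to 6; 6,7,8 taken -> place at 9.
612 hashes to 7; 7,8,9 taken -> place at 10.
578 hashes to 6; 6,7,8,9,10 taken -> place at 0.
509 hashes to 3; slot 3 is free -> place at 3.
Table: [578, 771, ., 509, ., ., 996, 677, 986, 182, 612]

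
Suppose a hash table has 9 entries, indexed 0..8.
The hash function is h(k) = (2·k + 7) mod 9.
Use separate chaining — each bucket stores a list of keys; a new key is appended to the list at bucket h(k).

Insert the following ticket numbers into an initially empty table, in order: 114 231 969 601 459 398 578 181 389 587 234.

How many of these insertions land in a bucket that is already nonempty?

6

114 -> bucket 1
231 -> bucket 1 (collision)
969 -> bucket 1 (collision)
601 -> bucket 3
459 -> bucket 7
398 -> bucket 2
578 -> bucket 2 (collision)
181 -> bucket 0
389 -> bucket 2 (collision)
587 -> bucket 2 (collision)
234 -> bucket 7 (collision)
Final buckets:
0: 181
1: 114 -> 231 -> 969
2: 398 -> 578 -> 389 -> 587
3: 601
4: _
5: _
6: _
7: 459 -> 234
8: _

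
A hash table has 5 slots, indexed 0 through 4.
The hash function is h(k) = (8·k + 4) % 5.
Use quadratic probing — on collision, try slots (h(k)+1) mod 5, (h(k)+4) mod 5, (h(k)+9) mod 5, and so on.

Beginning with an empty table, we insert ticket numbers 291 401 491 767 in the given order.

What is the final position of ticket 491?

1

Insert 291: h=2, slot 2 empty -> index 2.
Insert 401: h=2, slot 2 occupied -> index 3.
Insert 491: h=2, slots 2,3 occupied -> index 1.
Insert 767: h=0, slot 0 empty -> index 0.
Table: [767, 491, 291, 401, -]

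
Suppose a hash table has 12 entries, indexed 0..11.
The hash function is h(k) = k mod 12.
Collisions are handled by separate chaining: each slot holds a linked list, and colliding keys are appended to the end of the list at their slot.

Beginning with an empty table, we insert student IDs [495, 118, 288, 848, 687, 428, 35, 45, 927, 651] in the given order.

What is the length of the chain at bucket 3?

4

495 -> bucket 3
118 -> bucket 10
288 -> bucket 0
848 -> bucket 8
687 -> bucket 3 (collision)
428 -> bucket 8 (collision)
35 -> bucket 11
45 -> bucket 9
927 -> bucket 3 (collision)
651 -> bucket 3 (collision)
Final buckets:
0: 288
1: —
2: —
3: 495 -> 687 -> 927 -> 651
4: —
5: —
6: —
7: —
8: 848 -> 428
9: 45
10: 118
11: 35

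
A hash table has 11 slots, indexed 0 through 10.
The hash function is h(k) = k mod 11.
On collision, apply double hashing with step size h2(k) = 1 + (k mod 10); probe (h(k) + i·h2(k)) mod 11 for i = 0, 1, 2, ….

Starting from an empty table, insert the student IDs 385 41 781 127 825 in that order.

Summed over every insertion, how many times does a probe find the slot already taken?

3

Insert 385: h=0, slot 0 empty -> index 0.
Insert 41: h=8, slot 8 empty -> index 8.
Insert 781: h=0, h2=2, slot 0 occupied -> index 2.
Insert 127: h=6, slot 6 empty -> index 6.
Insert 825: h=0, h2=6, slots 0,6 occupied -> index 1.
Table: [385, 825, 781, -, -, -, 127, -, 41, -, -]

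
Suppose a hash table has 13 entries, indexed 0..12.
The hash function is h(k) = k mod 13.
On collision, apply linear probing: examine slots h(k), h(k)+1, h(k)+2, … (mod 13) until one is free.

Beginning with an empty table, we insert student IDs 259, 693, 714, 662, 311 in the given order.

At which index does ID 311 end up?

2

259 hashes to 12; slot 12 is free -> place at 12.
693 hashes to 4; slot 4 is free -> place at 4.
714 hashes to 12; 12 taken -> place at 0.
662 hashes to 12; 12,0 taken -> place at 1.
311 hashes to 12; 12,0,1 taken -> place at 2.
Table: [714, 662, 311, -, 693, -, -, -, -, -, -, -, 259]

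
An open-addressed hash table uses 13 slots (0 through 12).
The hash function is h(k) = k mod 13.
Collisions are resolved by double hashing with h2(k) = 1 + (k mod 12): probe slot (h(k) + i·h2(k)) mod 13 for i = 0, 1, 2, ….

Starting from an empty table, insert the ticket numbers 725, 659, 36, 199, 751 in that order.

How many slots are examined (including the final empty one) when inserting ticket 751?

2

Insert 725: h=10, slot 10 empty -> index 10.
Insert 659: h=9, slot 9 empty -> index 9.
Insert 36: h=10, h2=1, slot 10 occupied -> index 11.
Insert 199: h=4, slot 4 empty -> index 4.
Insert 751: h=10, h2=8, slot 10 occupied -> index 5.
Table: [-, -, -, -, 199, 751, -, -, -, 659, 725, 36, -]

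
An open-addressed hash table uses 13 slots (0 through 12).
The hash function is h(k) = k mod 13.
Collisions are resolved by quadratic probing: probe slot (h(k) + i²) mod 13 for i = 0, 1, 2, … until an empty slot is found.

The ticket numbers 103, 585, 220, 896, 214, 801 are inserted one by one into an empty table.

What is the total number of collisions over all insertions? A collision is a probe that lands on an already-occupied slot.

Insert 103: h=12, slot 12 empty → index 12.
Insert 585: h=0, slot 0 empty → index 0.
Insert 220: h=12, slots 12,0 occupied → index 3.
Insert 896: h=12, slots 12,0,3 occupied → index 8.
Insert 214: h=6, slot 6 empty → index 6.
Insert 801: h=8, slot 8 occupied → index 9.
Table: [585, ., ., 220, ., ., 214, ., 896, 801, ., ., 103]

6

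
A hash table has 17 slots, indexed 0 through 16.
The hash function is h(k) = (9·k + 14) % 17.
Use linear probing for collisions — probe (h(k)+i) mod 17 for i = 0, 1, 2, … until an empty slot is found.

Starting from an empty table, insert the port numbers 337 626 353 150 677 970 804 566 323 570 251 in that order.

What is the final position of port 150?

Insert 337: h=4, slot 4 empty => index 4.
Insert 626: h=4, slot 4 occupied => index 5.
Insert 353: h=12, slot 12 empty => index 12.
Insert 150: h=4, slots 4,5 occupied => index 6.
Insert 677: h=4, slots 4,5,6 occupied => index 7.
Insert 970: h=6, slots 6,7 occupied => index 8.
Insert 804: h=8, slot 8 occupied => index 9.
Insert 566: h=8, slots 8,9 occupied => index 10.
Insert 323: h=14, slot 14 empty => index 14.
Insert 570: h=10, slot 10 occupied => index 11.
Insert 251: h=12, slot 12 occupied => index 13.
Table: [—, —, —, —, 337, 626, 150, 677, 970, 804, 566, 570, 353, 251, 323, —, —]

6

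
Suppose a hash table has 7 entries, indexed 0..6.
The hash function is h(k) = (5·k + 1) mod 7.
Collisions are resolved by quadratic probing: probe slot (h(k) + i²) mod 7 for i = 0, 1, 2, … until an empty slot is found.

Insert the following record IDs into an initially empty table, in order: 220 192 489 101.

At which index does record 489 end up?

4

Insert 220: h=2, slot 2 empty -> index 2.
Insert 192: h=2, slot 2 occupied -> index 3.
Insert 489: h=3, slot 3 occupied -> index 4.
Insert 101: h=2, slots 2,3 occupied -> index 6.
Table: [-, -, 220, 192, 489, -, 101]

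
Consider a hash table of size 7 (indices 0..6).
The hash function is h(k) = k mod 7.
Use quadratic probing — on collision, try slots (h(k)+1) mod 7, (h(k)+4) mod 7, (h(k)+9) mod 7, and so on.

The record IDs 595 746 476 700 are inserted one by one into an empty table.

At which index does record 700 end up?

595: h=0 → slot 0
746: h=4 → slot 4
476: h=0, probe 0,1 → slot 1
700: h=0, probe 0,1,4,2 → slot 2
Table: [595, 476, 700, _, 746, _, _]

2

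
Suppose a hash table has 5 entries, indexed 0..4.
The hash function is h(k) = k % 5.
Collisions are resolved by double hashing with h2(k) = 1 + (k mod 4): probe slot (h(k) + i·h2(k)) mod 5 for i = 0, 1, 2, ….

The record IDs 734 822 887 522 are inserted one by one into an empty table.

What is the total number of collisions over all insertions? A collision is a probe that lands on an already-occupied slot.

Insert 734: h=4, slot 4 empty -> index 4.
Insert 822: h=2, slot 2 empty -> index 2.
Insert 887: h=2, h2=4, slot 2 occupied -> index 1.
Insert 522: h=2, h2=3, slot 2 occupied -> index 0.
Table: [522, 887, 822, _, 734]

2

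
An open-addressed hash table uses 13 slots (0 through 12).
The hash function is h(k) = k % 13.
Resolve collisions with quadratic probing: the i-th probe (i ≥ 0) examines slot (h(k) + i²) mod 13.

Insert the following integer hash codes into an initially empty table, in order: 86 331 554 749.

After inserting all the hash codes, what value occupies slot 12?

749

86 hashes to 8; slot 8 is free -> place at 8.
331 hashes to 6; slot 6 is free -> place at 6.
554 hashes to 8; 8 taken -> place at 9.
749 hashes to 8; 8,9 taken -> place at 12.
Table: [., ., ., ., ., ., 331, ., 86, 554, ., ., 749]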